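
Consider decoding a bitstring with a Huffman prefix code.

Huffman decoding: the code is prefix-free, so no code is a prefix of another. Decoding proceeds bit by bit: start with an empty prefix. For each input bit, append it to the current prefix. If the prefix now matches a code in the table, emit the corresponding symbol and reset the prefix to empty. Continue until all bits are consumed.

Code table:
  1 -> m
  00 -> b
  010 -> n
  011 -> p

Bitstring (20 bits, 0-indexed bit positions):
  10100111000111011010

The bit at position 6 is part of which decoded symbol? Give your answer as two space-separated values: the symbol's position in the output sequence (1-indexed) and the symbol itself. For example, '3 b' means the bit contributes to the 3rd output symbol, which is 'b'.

Bit 0: prefix='1' -> emit 'm', reset
Bit 1: prefix='0' (no match yet)
Bit 2: prefix='01' (no match yet)
Bit 3: prefix='010' -> emit 'n', reset
Bit 4: prefix='0' (no match yet)
Bit 5: prefix='01' (no match yet)
Bit 6: prefix='011' -> emit 'p', reset
Bit 7: prefix='1' -> emit 'm', reset
Bit 8: prefix='0' (no match yet)
Bit 9: prefix='00' -> emit 'b', reset
Bit 10: prefix='0' (no match yet)

Answer: 3 p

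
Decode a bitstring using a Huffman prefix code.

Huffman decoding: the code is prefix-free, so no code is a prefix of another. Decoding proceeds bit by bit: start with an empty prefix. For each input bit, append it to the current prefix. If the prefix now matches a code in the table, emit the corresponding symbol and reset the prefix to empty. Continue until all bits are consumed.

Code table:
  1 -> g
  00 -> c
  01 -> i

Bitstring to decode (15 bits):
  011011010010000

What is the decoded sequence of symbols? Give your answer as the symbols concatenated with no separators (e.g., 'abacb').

Bit 0: prefix='0' (no match yet)
Bit 1: prefix='01' -> emit 'i', reset
Bit 2: prefix='1' -> emit 'g', reset
Bit 3: prefix='0' (no match yet)
Bit 4: prefix='01' -> emit 'i', reset
Bit 5: prefix='1' -> emit 'g', reset
Bit 6: prefix='0' (no match yet)
Bit 7: prefix='01' -> emit 'i', reset
Bit 8: prefix='0' (no match yet)
Bit 9: prefix='00' -> emit 'c', reset
Bit 10: prefix='1' -> emit 'g', reset
Bit 11: prefix='0' (no match yet)
Bit 12: prefix='00' -> emit 'c', reset
Bit 13: prefix='0' (no match yet)
Bit 14: prefix='00' -> emit 'c', reset

Answer: igigicgcc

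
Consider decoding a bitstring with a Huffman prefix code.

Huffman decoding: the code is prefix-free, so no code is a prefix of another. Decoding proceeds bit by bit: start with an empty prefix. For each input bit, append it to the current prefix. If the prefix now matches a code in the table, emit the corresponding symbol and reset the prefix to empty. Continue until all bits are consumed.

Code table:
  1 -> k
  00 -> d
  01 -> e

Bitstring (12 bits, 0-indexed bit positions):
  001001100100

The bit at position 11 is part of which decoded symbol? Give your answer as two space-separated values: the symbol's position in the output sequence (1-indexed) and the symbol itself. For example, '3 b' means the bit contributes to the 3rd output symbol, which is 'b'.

Bit 0: prefix='0' (no match yet)
Bit 1: prefix='00' -> emit 'd', reset
Bit 2: prefix='1' -> emit 'k', reset
Bit 3: prefix='0' (no match yet)
Bit 4: prefix='00' -> emit 'd', reset
Bit 5: prefix='1' -> emit 'k', reset
Bit 6: prefix='1' -> emit 'k', reset
Bit 7: prefix='0' (no match yet)
Bit 8: prefix='00' -> emit 'd', reset
Bit 9: prefix='1' -> emit 'k', reset
Bit 10: prefix='0' (no match yet)
Bit 11: prefix='00' -> emit 'd', reset

Answer: 8 d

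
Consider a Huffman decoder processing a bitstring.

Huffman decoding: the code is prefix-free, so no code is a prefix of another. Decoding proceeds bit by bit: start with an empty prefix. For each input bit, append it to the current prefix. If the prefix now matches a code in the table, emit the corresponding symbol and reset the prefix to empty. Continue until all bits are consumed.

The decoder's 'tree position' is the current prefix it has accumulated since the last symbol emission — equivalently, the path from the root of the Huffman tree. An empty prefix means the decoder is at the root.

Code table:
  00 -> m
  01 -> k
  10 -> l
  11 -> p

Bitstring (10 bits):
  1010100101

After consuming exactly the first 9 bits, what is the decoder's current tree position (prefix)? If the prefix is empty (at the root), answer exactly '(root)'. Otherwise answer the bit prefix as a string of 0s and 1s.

Bit 0: prefix='1' (no match yet)
Bit 1: prefix='10' -> emit 'l', reset
Bit 2: prefix='1' (no match yet)
Bit 3: prefix='10' -> emit 'l', reset
Bit 4: prefix='1' (no match yet)
Bit 5: prefix='10' -> emit 'l', reset
Bit 6: prefix='0' (no match yet)
Bit 7: prefix='01' -> emit 'k', reset
Bit 8: prefix='0' (no match yet)

Answer: 0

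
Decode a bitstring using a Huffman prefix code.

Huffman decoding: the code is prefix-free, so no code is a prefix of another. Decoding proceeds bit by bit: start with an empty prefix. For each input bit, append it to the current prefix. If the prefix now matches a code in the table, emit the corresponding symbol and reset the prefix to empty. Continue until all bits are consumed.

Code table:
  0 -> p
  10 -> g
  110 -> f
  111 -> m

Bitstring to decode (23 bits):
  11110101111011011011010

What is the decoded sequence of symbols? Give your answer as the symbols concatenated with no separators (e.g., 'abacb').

Bit 0: prefix='1' (no match yet)
Bit 1: prefix='11' (no match yet)
Bit 2: prefix='111' -> emit 'm', reset
Bit 3: prefix='1' (no match yet)
Bit 4: prefix='10' -> emit 'g', reset
Bit 5: prefix='1' (no match yet)
Bit 6: prefix='10' -> emit 'g', reset
Bit 7: prefix='1' (no match yet)
Bit 8: prefix='11' (no match yet)
Bit 9: prefix='111' -> emit 'm', reset
Bit 10: prefix='1' (no match yet)
Bit 11: prefix='10' -> emit 'g', reset
Bit 12: prefix='1' (no match yet)
Bit 13: prefix='11' (no match yet)
Bit 14: prefix='110' -> emit 'f', reset
Bit 15: prefix='1' (no match yet)
Bit 16: prefix='11' (no match yet)
Bit 17: prefix='110' -> emit 'f', reset
Bit 18: prefix='1' (no match yet)
Bit 19: prefix='11' (no match yet)
Bit 20: prefix='110' -> emit 'f', reset
Bit 21: prefix='1' (no match yet)
Bit 22: prefix='10' -> emit 'g', reset

Answer: mggmgfffg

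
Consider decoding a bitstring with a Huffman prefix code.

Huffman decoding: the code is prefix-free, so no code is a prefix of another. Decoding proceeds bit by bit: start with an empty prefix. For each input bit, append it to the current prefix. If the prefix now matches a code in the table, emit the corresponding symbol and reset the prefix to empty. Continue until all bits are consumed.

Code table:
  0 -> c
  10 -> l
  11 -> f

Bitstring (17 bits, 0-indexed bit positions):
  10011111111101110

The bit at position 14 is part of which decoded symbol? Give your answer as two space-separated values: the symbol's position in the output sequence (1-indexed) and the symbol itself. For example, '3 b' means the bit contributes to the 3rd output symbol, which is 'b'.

Bit 0: prefix='1' (no match yet)
Bit 1: prefix='10' -> emit 'l', reset
Bit 2: prefix='0' -> emit 'c', reset
Bit 3: prefix='1' (no match yet)
Bit 4: prefix='11' -> emit 'f', reset
Bit 5: prefix='1' (no match yet)
Bit 6: prefix='11' -> emit 'f', reset
Bit 7: prefix='1' (no match yet)
Bit 8: prefix='11' -> emit 'f', reset
Bit 9: prefix='1' (no match yet)
Bit 10: prefix='11' -> emit 'f', reset
Bit 11: prefix='1' (no match yet)
Bit 12: prefix='10' -> emit 'l', reset
Bit 13: prefix='1' (no match yet)
Bit 14: prefix='11' -> emit 'f', reset
Bit 15: prefix='1' (no match yet)
Bit 16: prefix='10' -> emit 'l', reset

Answer: 8 f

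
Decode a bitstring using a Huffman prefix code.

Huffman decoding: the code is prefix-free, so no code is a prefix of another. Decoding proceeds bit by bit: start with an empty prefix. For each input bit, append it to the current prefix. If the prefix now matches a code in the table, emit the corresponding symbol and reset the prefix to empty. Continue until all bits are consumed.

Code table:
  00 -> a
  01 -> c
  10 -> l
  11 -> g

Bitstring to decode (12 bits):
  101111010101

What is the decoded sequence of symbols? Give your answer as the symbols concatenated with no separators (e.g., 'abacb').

Bit 0: prefix='1' (no match yet)
Bit 1: prefix='10' -> emit 'l', reset
Bit 2: prefix='1' (no match yet)
Bit 3: prefix='11' -> emit 'g', reset
Bit 4: prefix='1' (no match yet)
Bit 5: prefix='11' -> emit 'g', reset
Bit 6: prefix='0' (no match yet)
Bit 7: prefix='01' -> emit 'c', reset
Bit 8: prefix='0' (no match yet)
Bit 9: prefix='01' -> emit 'c', reset
Bit 10: prefix='0' (no match yet)
Bit 11: prefix='01' -> emit 'c', reset

Answer: lggccc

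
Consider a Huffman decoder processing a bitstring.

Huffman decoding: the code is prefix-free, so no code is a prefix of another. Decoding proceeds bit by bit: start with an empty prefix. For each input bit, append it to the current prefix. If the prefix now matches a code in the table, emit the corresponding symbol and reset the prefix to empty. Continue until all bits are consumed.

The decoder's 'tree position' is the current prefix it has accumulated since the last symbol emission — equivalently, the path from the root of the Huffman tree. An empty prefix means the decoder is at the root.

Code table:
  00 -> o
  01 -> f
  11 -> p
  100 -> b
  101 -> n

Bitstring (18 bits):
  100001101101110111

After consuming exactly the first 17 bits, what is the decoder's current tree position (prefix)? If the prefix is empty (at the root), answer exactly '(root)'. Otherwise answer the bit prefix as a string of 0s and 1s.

Answer: 1

Derivation:
Bit 0: prefix='1' (no match yet)
Bit 1: prefix='10' (no match yet)
Bit 2: prefix='100' -> emit 'b', reset
Bit 3: prefix='0' (no match yet)
Bit 4: prefix='00' -> emit 'o', reset
Bit 5: prefix='1' (no match yet)
Bit 6: prefix='11' -> emit 'p', reset
Bit 7: prefix='0' (no match yet)
Bit 8: prefix='01' -> emit 'f', reset
Bit 9: prefix='1' (no match yet)
Bit 10: prefix='10' (no match yet)
Bit 11: prefix='101' -> emit 'n', reset
Bit 12: prefix='1' (no match yet)
Bit 13: prefix='11' -> emit 'p', reset
Bit 14: prefix='0' (no match yet)
Bit 15: prefix='01' -> emit 'f', reset
Bit 16: prefix='1' (no match yet)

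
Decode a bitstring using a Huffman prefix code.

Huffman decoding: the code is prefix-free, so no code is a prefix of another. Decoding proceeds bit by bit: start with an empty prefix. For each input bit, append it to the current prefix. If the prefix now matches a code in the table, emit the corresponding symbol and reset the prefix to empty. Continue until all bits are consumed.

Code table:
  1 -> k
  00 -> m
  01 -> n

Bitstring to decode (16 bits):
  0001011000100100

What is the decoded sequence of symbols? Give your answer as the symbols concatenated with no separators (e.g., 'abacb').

Bit 0: prefix='0' (no match yet)
Bit 1: prefix='00' -> emit 'm', reset
Bit 2: prefix='0' (no match yet)
Bit 3: prefix='01' -> emit 'n', reset
Bit 4: prefix='0' (no match yet)
Bit 5: prefix='01' -> emit 'n', reset
Bit 6: prefix='1' -> emit 'k', reset
Bit 7: prefix='0' (no match yet)
Bit 8: prefix='00' -> emit 'm', reset
Bit 9: prefix='0' (no match yet)
Bit 10: prefix='01' -> emit 'n', reset
Bit 11: prefix='0' (no match yet)
Bit 12: prefix='00' -> emit 'm', reset
Bit 13: prefix='1' -> emit 'k', reset
Bit 14: prefix='0' (no match yet)
Bit 15: prefix='00' -> emit 'm', reset

Answer: mnnkmnmkm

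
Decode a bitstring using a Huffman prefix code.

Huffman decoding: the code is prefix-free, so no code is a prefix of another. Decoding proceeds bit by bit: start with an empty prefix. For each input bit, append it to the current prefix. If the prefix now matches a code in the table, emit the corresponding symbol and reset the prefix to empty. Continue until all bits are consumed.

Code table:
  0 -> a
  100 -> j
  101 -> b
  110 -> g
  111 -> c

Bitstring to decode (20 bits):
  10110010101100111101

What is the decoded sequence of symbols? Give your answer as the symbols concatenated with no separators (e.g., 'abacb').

Bit 0: prefix='1' (no match yet)
Bit 1: prefix='10' (no match yet)
Bit 2: prefix='101' -> emit 'b', reset
Bit 3: prefix='1' (no match yet)
Bit 4: prefix='10' (no match yet)
Bit 5: prefix='100' -> emit 'j', reset
Bit 6: prefix='1' (no match yet)
Bit 7: prefix='10' (no match yet)
Bit 8: prefix='101' -> emit 'b', reset
Bit 9: prefix='0' -> emit 'a', reset
Bit 10: prefix='1' (no match yet)
Bit 11: prefix='11' (no match yet)
Bit 12: prefix='110' -> emit 'g', reset
Bit 13: prefix='0' -> emit 'a', reset
Bit 14: prefix='1' (no match yet)
Bit 15: prefix='11' (no match yet)
Bit 16: prefix='111' -> emit 'c', reset
Bit 17: prefix='1' (no match yet)
Bit 18: prefix='10' (no match yet)
Bit 19: prefix='101' -> emit 'b', reset

Answer: bjbagacb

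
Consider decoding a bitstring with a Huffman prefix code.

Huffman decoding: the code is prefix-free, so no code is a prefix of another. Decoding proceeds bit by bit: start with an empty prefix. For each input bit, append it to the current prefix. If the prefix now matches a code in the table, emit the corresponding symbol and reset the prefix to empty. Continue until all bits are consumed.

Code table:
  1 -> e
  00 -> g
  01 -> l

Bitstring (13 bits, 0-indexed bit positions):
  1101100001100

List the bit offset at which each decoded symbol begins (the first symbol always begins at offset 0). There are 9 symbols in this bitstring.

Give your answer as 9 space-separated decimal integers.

Answer: 0 1 2 4 5 7 9 10 11

Derivation:
Bit 0: prefix='1' -> emit 'e', reset
Bit 1: prefix='1' -> emit 'e', reset
Bit 2: prefix='0' (no match yet)
Bit 3: prefix='01' -> emit 'l', reset
Bit 4: prefix='1' -> emit 'e', reset
Bit 5: prefix='0' (no match yet)
Bit 6: prefix='00' -> emit 'g', reset
Bit 7: prefix='0' (no match yet)
Bit 8: prefix='00' -> emit 'g', reset
Bit 9: prefix='1' -> emit 'e', reset
Bit 10: prefix='1' -> emit 'e', reset
Bit 11: prefix='0' (no match yet)
Bit 12: prefix='00' -> emit 'g', reset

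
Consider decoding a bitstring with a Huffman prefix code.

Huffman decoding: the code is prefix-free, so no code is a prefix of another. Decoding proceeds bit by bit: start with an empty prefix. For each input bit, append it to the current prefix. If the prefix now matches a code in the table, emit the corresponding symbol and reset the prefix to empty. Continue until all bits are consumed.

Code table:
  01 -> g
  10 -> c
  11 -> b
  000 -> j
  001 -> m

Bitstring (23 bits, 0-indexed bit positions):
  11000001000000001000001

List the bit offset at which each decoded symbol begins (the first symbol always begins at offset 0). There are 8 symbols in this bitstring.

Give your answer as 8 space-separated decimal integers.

Answer: 0 2 5 8 11 14 17 20

Derivation:
Bit 0: prefix='1' (no match yet)
Bit 1: prefix='11' -> emit 'b', reset
Bit 2: prefix='0' (no match yet)
Bit 3: prefix='00' (no match yet)
Bit 4: prefix='000' -> emit 'j', reset
Bit 5: prefix='0' (no match yet)
Bit 6: prefix='00' (no match yet)
Bit 7: prefix='001' -> emit 'm', reset
Bit 8: prefix='0' (no match yet)
Bit 9: prefix='00' (no match yet)
Bit 10: prefix='000' -> emit 'j', reset
Bit 11: prefix='0' (no match yet)
Bit 12: prefix='00' (no match yet)
Bit 13: prefix='000' -> emit 'j', reset
Bit 14: prefix='0' (no match yet)
Bit 15: prefix='00' (no match yet)
Bit 16: prefix='001' -> emit 'm', reset
Bit 17: prefix='0' (no match yet)
Bit 18: prefix='00' (no match yet)
Bit 19: prefix='000' -> emit 'j', reset
Bit 20: prefix='0' (no match yet)
Bit 21: prefix='00' (no match yet)
Bit 22: prefix='001' -> emit 'm', reset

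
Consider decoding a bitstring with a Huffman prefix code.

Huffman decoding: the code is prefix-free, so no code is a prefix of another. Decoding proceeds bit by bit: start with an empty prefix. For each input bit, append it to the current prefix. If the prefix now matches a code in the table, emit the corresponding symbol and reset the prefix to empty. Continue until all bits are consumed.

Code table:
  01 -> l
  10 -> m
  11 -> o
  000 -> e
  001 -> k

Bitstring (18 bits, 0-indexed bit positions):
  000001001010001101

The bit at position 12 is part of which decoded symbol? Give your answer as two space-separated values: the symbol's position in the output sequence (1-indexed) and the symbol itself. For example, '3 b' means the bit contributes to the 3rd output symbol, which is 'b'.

Bit 0: prefix='0' (no match yet)
Bit 1: prefix='00' (no match yet)
Bit 2: prefix='000' -> emit 'e', reset
Bit 3: prefix='0' (no match yet)
Bit 4: prefix='00' (no match yet)
Bit 5: prefix='001' -> emit 'k', reset
Bit 6: prefix='0' (no match yet)
Bit 7: prefix='00' (no match yet)
Bit 8: prefix='001' -> emit 'k', reset
Bit 9: prefix='0' (no match yet)
Bit 10: prefix='01' -> emit 'l', reset
Bit 11: prefix='0' (no match yet)
Bit 12: prefix='00' (no match yet)
Bit 13: prefix='000' -> emit 'e', reset
Bit 14: prefix='1' (no match yet)
Bit 15: prefix='11' -> emit 'o', reset
Bit 16: prefix='0' (no match yet)

Answer: 5 e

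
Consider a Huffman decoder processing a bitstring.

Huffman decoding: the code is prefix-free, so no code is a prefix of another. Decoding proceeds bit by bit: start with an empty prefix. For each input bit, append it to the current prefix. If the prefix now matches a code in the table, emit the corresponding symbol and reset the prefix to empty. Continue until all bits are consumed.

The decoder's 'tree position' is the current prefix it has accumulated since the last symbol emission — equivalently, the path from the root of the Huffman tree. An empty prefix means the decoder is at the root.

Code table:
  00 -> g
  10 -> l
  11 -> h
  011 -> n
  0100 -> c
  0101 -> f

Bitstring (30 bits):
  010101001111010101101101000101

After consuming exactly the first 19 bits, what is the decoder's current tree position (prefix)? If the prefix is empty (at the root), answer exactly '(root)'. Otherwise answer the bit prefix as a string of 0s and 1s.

Answer: (root)

Derivation:
Bit 0: prefix='0' (no match yet)
Bit 1: prefix='01' (no match yet)
Bit 2: prefix='010' (no match yet)
Bit 3: prefix='0101' -> emit 'f', reset
Bit 4: prefix='0' (no match yet)
Bit 5: prefix='01' (no match yet)
Bit 6: prefix='010' (no match yet)
Bit 7: prefix='0100' -> emit 'c', reset
Bit 8: prefix='1' (no match yet)
Bit 9: prefix='11' -> emit 'h', reset
Bit 10: prefix='1' (no match yet)
Bit 11: prefix='11' -> emit 'h', reset
Bit 12: prefix='0' (no match yet)
Bit 13: prefix='01' (no match yet)
Bit 14: prefix='010' (no match yet)
Bit 15: prefix='0101' -> emit 'f', reset
Bit 16: prefix='0' (no match yet)
Bit 17: prefix='01' (no match yet)
Bit 18: prefix='011' -> emit 'n', reset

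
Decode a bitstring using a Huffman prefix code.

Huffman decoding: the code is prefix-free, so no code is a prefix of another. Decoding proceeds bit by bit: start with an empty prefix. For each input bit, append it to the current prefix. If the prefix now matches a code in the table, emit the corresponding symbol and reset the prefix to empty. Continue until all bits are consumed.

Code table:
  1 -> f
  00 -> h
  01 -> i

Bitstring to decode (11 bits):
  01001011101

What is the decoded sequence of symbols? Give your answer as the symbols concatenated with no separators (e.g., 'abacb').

Answer: ihfiffi

Derivation:
Bit 0: prefix='0' (no match yet)
Bit 1: prefix='01' -> emit 'i', reset
Bit 2: prefix='0' (no match yet)
Bit 3: prefix='00' -> emit 'h', reset
Bit 4: prefix='1' -> emit 'f', reset
Bit 5: prefix='0' (no match yet)
Bit 6: prefix='01' -> emit 'i', reset
Bit 7: prefix='1' -> emit 'f', reset
Bit 8: prefix='1' -> emit 'f', reset
Bit 9: prefix='0' (no match yet)
Bit 10: prefix='01' -> emit 'i', reset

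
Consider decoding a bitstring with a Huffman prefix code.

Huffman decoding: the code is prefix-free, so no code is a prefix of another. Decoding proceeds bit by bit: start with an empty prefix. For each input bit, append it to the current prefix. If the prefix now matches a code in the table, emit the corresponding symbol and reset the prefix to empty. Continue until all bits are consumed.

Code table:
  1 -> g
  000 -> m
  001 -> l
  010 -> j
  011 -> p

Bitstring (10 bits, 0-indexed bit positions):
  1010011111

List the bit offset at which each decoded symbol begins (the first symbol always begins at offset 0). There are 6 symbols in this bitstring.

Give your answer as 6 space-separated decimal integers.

Bit 0: prefix='1' -> emit 'g', reset
Bit 1: prefix='0' (no match yet)
Bit 2: prefix='01' (no match yet)
Bit 3: prefix='010' -> emit 'j', reset
Bit 4: prefix='0' (no match yet)
Bit 5: prefix='01' (no match yet)
Bit 6: prefix='011' -> emit 'p', reset
Bit 7: prefix='1' -> emit 'g', reset
Bit 8: prefix='1' -> emit 'g', reset
Bit 9: prefix='1' -> emit 'g', reset

Answer: 0 1 4 7 8 9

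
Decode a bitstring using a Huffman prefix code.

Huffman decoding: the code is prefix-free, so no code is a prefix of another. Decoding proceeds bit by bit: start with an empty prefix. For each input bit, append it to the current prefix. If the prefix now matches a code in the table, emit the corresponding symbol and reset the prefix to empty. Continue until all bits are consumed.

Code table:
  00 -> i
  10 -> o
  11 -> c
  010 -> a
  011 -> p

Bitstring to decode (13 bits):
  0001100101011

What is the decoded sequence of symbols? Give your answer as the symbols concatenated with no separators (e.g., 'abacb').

Bit 0: prefix='0' (no match yet)
Bit 1: prefix='00' -> emit 'i', reset
Bit 2: prefix='0' (no match yet)
Bit 3: prefix='01' (no match yet)
Bit 4: prefix='011' -> emit 'p', reset
Bit 5: prefix='0' (no match yet)
Bit 6: prefix='00' -> emit 'i', reset
Bit 7: prefix='1' (no match yet)
Bit 8: prefix='10' -> emit 'o', reset
Bit 9: prefix='1' (no match yet)
Bit 10: prefix='10' -> emit 'o', reset
Bit 11: prefix='1' (no match yet)
Bit 12: prefix='11' -> emit 'c', reset

Answer: ipiooc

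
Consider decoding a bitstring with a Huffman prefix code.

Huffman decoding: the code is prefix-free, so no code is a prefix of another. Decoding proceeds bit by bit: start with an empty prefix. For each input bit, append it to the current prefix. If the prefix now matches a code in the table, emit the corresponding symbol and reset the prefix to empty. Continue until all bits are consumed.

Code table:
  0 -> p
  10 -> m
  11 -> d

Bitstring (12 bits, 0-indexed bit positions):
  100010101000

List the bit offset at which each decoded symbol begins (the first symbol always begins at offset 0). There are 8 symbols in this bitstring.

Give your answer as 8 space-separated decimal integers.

Bit 0: prefix='1' (no match yet)
Bit 1: prefix='10' -> emit 'm', reset
Bit 2: prefix='0' -> emit 'p', reset
Bit 3: prefix='0' -> emit 'p', reset
Bit 4: prefix='1' (no match yet)
Bit 5: prefix='10' -> emit 'm', reset
Bit 6: prefix='1' (no match yet)
Bit 7: prefix='10' -> emit 'm', reset
Bit 8: prefix='1' (no match yet)
Bit 9: prefix='10' -> emit 'm', reset
Bit 10: prefix='0' -> emit 'p', reset
Bit 11: prefix='0' -> emit 'p', reset

Answer: 0 2 3 4 6 8 10 11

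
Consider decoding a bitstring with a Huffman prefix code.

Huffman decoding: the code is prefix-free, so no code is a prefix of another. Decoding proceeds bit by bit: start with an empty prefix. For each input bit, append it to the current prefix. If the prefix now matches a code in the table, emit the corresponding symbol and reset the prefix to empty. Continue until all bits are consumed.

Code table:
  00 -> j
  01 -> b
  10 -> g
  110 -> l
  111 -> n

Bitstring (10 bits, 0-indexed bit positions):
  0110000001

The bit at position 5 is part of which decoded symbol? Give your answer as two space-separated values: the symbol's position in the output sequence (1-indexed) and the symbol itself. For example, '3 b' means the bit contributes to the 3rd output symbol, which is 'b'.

Bit 0: prefix='0' (no match yet)
Bit 1: prefix='01' -> emit 'b', reset
Bit 2: prefix='1' (no match yet)
Bit 3: prefix='10' -> emit 'g', reset
Bit 4: prefix='0' (no match yet)
Bit 5: prefix='00' -> emit 'j', reset
Bit 6: prefix='0' (no match yet)
Bit 7: prefix='00' -> emit 'j', reset
Bit 8: prefix='0' (no match yet)
Bit 9: prefix='01' -> emit 'b', reset

Answer: 3 j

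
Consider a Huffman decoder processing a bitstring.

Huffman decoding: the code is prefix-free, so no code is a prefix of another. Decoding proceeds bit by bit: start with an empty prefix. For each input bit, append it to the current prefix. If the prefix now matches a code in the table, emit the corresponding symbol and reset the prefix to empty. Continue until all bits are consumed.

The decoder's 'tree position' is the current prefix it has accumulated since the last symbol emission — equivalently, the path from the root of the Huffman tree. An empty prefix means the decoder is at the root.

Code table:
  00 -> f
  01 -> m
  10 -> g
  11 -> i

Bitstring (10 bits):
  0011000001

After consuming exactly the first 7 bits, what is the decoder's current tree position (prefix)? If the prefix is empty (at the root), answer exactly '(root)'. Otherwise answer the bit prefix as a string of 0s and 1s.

Bit 0: prefix='0' (no match yet)
Bit 1: prefix='00' -> emit 'f', reset
Bit 2: prefix='1' (no match yet)
Bit 3: prefix='11' -> emit 'i', reset
Bit 4: prefix='0' (no match yet)
Bit 5: prefix='00' -> emit 'f', reset
Bit 6: prefix='0' (no match yet)

Answer: 0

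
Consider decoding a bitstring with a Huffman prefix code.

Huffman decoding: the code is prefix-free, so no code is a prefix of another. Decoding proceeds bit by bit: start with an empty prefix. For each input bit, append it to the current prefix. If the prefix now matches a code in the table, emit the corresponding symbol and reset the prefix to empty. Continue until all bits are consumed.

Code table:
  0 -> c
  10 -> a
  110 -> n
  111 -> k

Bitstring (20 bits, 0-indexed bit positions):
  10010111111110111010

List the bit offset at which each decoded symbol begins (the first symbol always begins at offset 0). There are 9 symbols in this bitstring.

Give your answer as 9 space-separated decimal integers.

Answer: 0 2 3 5 8 11 14 17 18

Derivation:
Bit 0: prefix='1' (no match yet)
Bit 1: prefix='10' -> emit 'a', reset
Bit 2: prefix='0' -> emit 'c', reset
Bit 3: prefix='1' (no match yet)
Bit 4: prefix='10' -> emit 'a', reset
Bit 5: prefix='1' (no match yet)
Bit 6: prefix='11' (no match yet)
Bit 7: prefix='111' -> emit 'k', reset
Bit 8: prefix='1' (no match yet)
Bit 9: prefix='11' (no match yet)
Bit 10: prefix='111' -> emit 'k', reset
Bit 11: prefix='1' (no match yet)
Bit 12: prefix='11' (no match yet)
Bit 13: prefix='110' -> emit 'n', reset
Bit 14: prefix='1' (no match yet)
Bit 15: prefix='11' (no match yet)
Bit 16: prefix='111' -> emit 'k', reset
Bit 17: prefix='0' -> emit 'c', reset
Bit 18: prefix='1' (no match yet)
Bit 19: prefix='10' -> emit 'a', reset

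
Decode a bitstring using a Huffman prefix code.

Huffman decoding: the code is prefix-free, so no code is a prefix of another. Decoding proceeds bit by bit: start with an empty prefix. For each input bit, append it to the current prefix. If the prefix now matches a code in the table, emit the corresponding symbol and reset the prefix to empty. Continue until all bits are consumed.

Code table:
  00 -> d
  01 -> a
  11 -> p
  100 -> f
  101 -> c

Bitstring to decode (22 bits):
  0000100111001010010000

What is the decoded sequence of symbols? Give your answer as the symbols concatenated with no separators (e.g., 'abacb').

Bit 0: prefix='0' (no match yet)
Bit 1: prefix='00' -> emit 'd', reset
Bit 2: prefix='0' (no match yet)
Bit 3: prefix='00' -> emit 'd', reset
Bit 4: prefix='1' (no match yet)
Bit 5: prefix='10' (no match yet)
Bit 6: prefix='100' -> emit 'f', reset
Bit 7: prefix='1' (no match yet)
Bit 8: prefix='11' -> emit 'p', reset
Bit 9: prefix='1' (no match yet)
Bit 10: prefix='10' (no match yet)
Bit 11: prefix='100' -> emit 'f', reset
Bit 12: prefix='1' (no match yet)
Bit 13: prefix='10' (no match yet)
Bit 14: prefix='101' -> emit 'c', reset
Bit 15: prefix='0' (no match yet)
Bit 16: prefix='00' -> emit 'd', reset
Bit 17: prefix='1' (no match yet)
Bit 18: prefix='10' (no match yet)
Bit 19: prefix='100' -> emit 'f', reset
Bit 20: prefix='0' (no match yet)
Bit 21: prefix='00' -> emit 'd', reset

Answer: ddfpfcdfd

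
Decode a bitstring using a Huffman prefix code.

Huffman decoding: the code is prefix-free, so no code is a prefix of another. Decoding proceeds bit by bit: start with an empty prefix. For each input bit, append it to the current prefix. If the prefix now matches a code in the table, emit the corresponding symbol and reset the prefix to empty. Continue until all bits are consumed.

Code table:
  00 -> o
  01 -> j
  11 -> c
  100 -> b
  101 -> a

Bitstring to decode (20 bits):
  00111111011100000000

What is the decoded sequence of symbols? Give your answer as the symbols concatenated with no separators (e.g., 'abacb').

Bit 0: prefix='0' (no match yet)
Bit 1: prefix='00' -> emit 'o', reset
Bit 2: prefix='1' (no match yet)
Bit 3: prefix='11' -> emit 'c', reset
Bit 4: prefix='1' (no match yet)
Bit 5: prefix='11' -> emit 'c', reset
Bit 6: prefix='1' (no match yet)
Bit 7: prefix='11' -> emit 'c', reset
Bit 8: prefix='0' (no match yet)
Bit 9: prefix='01' -> emit 'j', reset
Bit 10: prefix='1' (no match yet)
Bit 11: prefix='11' -> emit 'c', reset
Bit 12: prefix='0' (no match yet)
Bit 13: prefix='00' -> emit 'o', reset
Bit 14: prefix='0' (no match yet)
Bit 15: prefix='00' -> emit 'o', reset
Bit 16: prefix='0' (no match yet)
Bit 17: prefix='00' -> emit 'o', reset
Bit 18: prefix='0' (no match yet)
Bit 19: prefix='00' -> emit 'o', reset

Answer: occcjcoooo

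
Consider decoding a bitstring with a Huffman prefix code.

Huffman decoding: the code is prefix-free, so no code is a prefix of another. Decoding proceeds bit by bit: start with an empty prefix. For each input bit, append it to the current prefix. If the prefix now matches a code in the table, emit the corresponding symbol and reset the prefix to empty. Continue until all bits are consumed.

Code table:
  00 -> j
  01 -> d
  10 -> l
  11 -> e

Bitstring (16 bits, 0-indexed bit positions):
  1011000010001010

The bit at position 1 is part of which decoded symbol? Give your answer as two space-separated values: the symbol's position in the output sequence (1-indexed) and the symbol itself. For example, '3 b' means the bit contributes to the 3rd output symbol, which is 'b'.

Answer: 1 l

Derivation:
Bit 0: prefix='1' (no match yet)
Bit 1: prefix='10' -> emit 'l', reset
Bit 2: prefix='1' (no match yet)
Bit 3: prefix='11' -> emit 'e', reset
Bit 4: prefix='0' (no match yet)
Bit 5: prefix='00' -> emit 'j', reset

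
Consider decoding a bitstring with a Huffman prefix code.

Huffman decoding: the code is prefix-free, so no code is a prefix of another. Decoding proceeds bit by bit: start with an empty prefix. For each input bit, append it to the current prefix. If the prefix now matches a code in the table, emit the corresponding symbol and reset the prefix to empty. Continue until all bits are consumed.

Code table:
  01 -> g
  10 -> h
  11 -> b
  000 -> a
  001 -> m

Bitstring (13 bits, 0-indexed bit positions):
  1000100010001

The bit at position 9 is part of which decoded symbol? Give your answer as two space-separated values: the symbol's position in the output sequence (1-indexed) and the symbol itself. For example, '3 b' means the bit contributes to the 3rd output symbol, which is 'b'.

Answer: 4 h

Derivation:
Bit 0: prefix='1' (no match yet)
Bit 1: prefix='10' -> emit 'h', reset
Bit 2: prefix='0' (no match yet)
Bit 3: prefix='00' (no match yet)
Bit 4: prefix='001' -> emit 'm', reset
Bit 5: prefix='0' (no match yet)
Bit 6: prefix='00' (no match yet)
Bit 7: prefix='000' -> emit 'a', reset
Bit 8: prefix='1' (no match yet)
Bit 9: prefix='10' -> emit 'h', reset
Bit 10: prefix='0' (no match yet)
Bit 11: prefix='00' (no match yet)
Bit 12: prefix='001' -> emit 'm', reset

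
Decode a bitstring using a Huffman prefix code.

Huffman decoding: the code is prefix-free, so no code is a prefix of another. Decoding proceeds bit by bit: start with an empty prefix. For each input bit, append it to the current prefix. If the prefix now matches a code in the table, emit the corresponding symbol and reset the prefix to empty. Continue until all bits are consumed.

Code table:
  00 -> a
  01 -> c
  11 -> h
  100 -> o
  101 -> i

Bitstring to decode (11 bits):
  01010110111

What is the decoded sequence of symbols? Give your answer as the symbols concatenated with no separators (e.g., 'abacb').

Answer: cccih

Derivation:
Bit 0: prefix='0' (no match yet)
Bit 1: prefix='01' -> emit 'c', reset
Bit 2: prefix='0' (no match yet)
Bit 3: prefix='01' -> emit 'c', reset
Bit 4: prefix='0' (no match yet)
Bit 5: prefix='01' -> emit 'c', reset
Bit 6: prefix='1' (no match yet)
Bit 7: prefix='10' (no match yet)
Bit 8: prefix='101' -> emit 'i', reset
Bit 9: prefix='1' (no match yet)
Bit 10: prefix='11' -> emit 'h', reset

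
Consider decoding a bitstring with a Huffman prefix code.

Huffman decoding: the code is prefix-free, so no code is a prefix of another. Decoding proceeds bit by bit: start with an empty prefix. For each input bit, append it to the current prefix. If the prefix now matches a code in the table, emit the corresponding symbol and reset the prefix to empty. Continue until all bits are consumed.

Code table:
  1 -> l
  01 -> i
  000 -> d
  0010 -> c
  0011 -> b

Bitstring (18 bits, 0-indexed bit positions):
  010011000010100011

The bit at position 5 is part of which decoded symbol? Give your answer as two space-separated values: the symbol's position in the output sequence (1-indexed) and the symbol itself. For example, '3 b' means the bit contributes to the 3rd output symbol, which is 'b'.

Bit 0: prefix='0' (no match yet)
Bit 1: prefix='01' -> emit 'i', reset
Bit 2: prefix='0' (no match yet)
Bit 3: prefix='00' (no match yet)
Bit 4: prefix='001' (no match yet)
Bit 5: prefix='0011' -> emit 'b', reset
Bit 6: prefix='0' (no match yet)
Bit 7: prefix='00' (no match yet)
Bit 8: prefix='000' -> emit 'd', reset
Bit 9: prefix='0' (no match yet)

Answer: 2 b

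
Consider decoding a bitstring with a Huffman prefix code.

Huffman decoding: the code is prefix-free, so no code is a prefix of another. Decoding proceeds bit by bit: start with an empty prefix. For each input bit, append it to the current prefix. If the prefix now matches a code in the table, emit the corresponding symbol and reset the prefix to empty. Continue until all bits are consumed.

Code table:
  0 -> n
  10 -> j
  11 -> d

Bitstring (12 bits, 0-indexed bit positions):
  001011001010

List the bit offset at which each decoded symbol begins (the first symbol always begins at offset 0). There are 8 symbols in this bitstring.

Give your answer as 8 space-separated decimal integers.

Bit 0: prefix='0' -> emit 'n', reset
Bit 1: prefix='0' -> emit 'n', reset
Bit 2: prefix='1' (no match yet)
Bit 3: prefix='10' -> emit 'j', reset
Bit 4: prefix='1' (no match yet)
Bit 5: prefix='11' -> emit 'd', reset
Bit 6: prefix='0' -> emit 'n', reset
Bit 7: prefix='0' -> emit 'n', reset
Bit 8: prefix='1' (no match yet)
Bit 9: prefix='10' -> emit 'j', reset
Bit 10: prefix='1' (no match yet)
Bit 11: prefix='10' -> emit 'j', reset

Answer: 0 1 2 4 6 7 8 10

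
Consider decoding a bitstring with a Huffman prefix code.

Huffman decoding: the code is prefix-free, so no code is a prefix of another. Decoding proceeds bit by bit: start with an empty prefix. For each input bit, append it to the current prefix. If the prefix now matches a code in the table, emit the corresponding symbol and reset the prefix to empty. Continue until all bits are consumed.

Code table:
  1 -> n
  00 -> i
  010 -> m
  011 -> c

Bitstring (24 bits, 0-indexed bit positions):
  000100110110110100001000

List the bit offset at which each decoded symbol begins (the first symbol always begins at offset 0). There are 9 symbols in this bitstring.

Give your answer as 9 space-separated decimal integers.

Answer: 0 2 5 8 11 14 17 19 22

Derivation:
Bit 0: prefix='0' (no match yet)
Bit 1: prefix='00' -> emit 'i', reset
Bit 2: prefix='0' (no match yet)
Bit 3: prefix='01' (no match yet)
Bit 4: prefix='010' -> emit 'm', reset
Bit 5: prefix='0' (no match yet)
Bit 6: prefix='01' (no match yet)
Bit 7: prefix='011' -> emit 'c', reset
Bit 8: prefix='0' (no match yet)
Bit 9: prefix='01' (no match yet)
Bit 10: prefix='011' -> emit 'c', reset
Bit 11: prefix='0' (no match yet)
Bit 12: prefix='01' (no match yet)
Bit 13: prefix='011' -> emit 'c', reset
Bit 14: prefix='0' (no match yet)
Bit 15: prefix='01' (no match yet)
Bit 16: prefix='010' -> emit 'm', reset
Bit 17: prefix='0' (no match yet)
Bit 18: prefix='00' -> emit 'i', reset
Bit 19: prefix='0' (no match yet)
Bit 20: prefix='01' (no match yet)
Bit 21: prefix='010' -> emit 'm', reset
Bit 22: prefix='0' (no match yet)
Bit 23: prefix='00' -> emit 'i', reset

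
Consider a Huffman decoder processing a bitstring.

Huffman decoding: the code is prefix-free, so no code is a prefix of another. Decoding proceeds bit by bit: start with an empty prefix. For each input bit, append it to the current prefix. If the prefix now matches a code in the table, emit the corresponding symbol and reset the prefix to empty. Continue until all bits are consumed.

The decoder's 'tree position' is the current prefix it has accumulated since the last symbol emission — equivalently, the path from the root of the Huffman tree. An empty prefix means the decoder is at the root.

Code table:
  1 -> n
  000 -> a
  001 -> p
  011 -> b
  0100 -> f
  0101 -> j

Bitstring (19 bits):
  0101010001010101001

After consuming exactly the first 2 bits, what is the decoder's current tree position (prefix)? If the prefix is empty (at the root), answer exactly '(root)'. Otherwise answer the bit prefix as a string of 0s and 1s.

Answer: 01

Derivation:
Bit 0: prefix='0' (no match yet)
Bit 1: prefix='01' (no match yet)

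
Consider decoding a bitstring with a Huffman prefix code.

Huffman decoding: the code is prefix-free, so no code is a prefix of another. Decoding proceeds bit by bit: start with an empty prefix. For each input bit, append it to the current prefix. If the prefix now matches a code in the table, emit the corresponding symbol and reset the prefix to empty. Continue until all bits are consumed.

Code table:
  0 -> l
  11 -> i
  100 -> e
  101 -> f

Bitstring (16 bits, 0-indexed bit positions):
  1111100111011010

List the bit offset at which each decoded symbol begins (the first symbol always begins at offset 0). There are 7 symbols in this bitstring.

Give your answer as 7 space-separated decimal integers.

Bit 0: prefix='1' (no match yet)
Bit 1: prefix='11' -> emit 'i', reset
Bit 2: prefix='1' (no match yet)
Bit 3: prefix='11' -> emit 'i', reset
Bit 4: prefix='1' (no match yet)
Bit 5: prefix='10' (no match yet)
Bit 6: prefix='100' -> emit 'e', reset
Bit 7: prefix='1' (no match yet)
Bit 8: prefix='11' -> emit 'i', reset
Bit 9: prefix='1' (no match yet)
Bit 10: prefix='10' (no match yet)
Bit 11: prefix='101' -> emit 'f', reset
Bit 12: prefix='1' (no match yet)
Bit 13: prefix='10' (no match yet)
Bit 14: prefix='101' -> emit 'f', reset
Bit 15: prefix='0' -> emit 'l', reset

Answer: 0 2 4 7 9 12 15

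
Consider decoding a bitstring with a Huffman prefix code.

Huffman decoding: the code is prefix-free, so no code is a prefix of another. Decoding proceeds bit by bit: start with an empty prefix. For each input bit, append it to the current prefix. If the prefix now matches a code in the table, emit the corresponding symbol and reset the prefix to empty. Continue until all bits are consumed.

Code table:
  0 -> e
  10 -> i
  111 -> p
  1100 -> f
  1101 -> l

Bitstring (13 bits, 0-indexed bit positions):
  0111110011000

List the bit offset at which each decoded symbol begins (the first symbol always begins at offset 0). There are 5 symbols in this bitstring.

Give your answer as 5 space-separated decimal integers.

Bit 0: prefix='0' -> emit 'e', reset
Bit 1: prefix='1' (no match yet)
Bit 2: prefix='11' (no match yet)
Bit 3: prefix='111' -> emit 'p', reset
Bit 4: prefix='1' (no match yet)
Bit 5: prefix='11' (no match yet)
Bit 6: prefix='110' (no match yet)
Bit 7: prefix='1100' -> emit 'f', reset
Bit 8: prefix='1' (no match yet)
Bit 9: prefix='11' (no match yet)
Bit 10: prefix='110' (no match yet)
Bit 11: prefix='1100' -> emit 'f', reset
Bit 12: prefix='0' -> emit 'e', reset

Answer: 0 1 4 8 12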